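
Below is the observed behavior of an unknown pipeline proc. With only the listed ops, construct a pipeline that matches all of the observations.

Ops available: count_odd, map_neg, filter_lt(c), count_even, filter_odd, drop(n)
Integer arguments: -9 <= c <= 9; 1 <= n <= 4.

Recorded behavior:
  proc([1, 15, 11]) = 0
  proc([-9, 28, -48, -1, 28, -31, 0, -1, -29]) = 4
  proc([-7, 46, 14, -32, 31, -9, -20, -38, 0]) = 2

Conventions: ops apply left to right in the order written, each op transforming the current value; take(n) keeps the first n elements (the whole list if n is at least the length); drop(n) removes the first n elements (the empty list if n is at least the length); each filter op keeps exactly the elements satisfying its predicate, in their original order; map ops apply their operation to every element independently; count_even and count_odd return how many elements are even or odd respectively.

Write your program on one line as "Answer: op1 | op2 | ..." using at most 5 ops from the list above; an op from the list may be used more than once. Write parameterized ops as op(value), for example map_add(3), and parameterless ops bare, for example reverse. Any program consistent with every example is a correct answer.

map_neg | drop(3) | map_neg | count_odd

Check, running the answer program on each example:
  [1, 15, 11] -> [-1, -15, -11] -> [] -> [] -> 0
  [-9, 28, -48, -1, 28, -31, 0, -1, -29] -> [9, -28, 48, 1, -28, 31, 0, 1, 29] -> [1, -28, 31, 0, 1, 29] -> [-1, 28, -31, 0, -1, -29] -> 4
  [-7, 46, 14, -32, 31, -9, -20, -38, 0] -> [7, -46, -14, 32, -31, 9, 20, 38, 0] -> [32, -31, 9, 20, 38, 0] -> [-32, 31, -9, -20, -38, 0] -> 2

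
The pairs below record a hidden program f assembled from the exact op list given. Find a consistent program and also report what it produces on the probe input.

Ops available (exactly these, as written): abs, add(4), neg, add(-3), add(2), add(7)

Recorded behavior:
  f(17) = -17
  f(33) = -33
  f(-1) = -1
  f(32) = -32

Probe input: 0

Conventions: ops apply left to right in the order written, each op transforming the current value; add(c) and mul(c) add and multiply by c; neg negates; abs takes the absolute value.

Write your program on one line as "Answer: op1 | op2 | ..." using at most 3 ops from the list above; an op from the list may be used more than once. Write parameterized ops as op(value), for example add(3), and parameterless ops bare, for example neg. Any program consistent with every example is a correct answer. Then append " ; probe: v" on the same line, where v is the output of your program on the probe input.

abs | neg ; probe: 0

Check, running the answer program on each example:
  17 -> 17 -> -17
  33 -> 33 -> -33
  -1 -> 1 -> -1
  32 -> 32 -> -32
  probe: 0 -> 0 -> 0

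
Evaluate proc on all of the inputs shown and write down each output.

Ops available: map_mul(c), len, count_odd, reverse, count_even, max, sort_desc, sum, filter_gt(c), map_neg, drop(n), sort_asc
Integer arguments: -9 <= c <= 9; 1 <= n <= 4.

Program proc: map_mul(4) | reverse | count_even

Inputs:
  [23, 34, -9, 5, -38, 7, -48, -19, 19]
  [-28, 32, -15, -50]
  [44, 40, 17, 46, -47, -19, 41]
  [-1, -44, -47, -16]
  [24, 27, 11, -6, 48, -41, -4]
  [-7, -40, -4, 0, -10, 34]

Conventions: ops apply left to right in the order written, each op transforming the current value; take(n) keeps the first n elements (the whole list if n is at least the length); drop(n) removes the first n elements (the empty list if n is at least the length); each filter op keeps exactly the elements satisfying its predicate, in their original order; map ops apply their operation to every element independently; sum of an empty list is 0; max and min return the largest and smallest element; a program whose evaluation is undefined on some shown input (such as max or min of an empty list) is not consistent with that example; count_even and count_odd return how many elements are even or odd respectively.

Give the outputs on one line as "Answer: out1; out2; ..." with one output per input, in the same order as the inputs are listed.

Execution, op by op:
  [23, 34, -9, 5, -38, 7, -48, -19, 19] -> [92, 136, -36, 20, -152, 28, -192, -76, 76] -> [76, -76, -192, 28, -152, 20, -36, 136, 92] -> 9
  [-28, 32, -15, -50] -> [-112, 128, -60, -200] -> [-200, -60, 128, -112] -> 4
  [44, 40, 17, 46, -47, -19, 41] -> [176, 160, 68, 184, -188, -76, 164] -> [164, -76, -188, 184, 68, 160, 176] -> 7
  [-1, -44, -47, -16] -> [-4, -176, -188, -64] -> [-64, -188, -176, -4] -> 4
  [24, 27, 11, -6, 48, -41, -4] -> [96, 108, 44, -24, 192, -164, -16] -> [-16, -164, 192, -24, 44, 108, 96] -> 7
  [-7, -40, -4, 0, -10, 34] -> [-28, -160, -16, 0, -40, 136] -> [136, -40, 0, -16, -160, -28] -> 6

9; 4; 7; 4; 7; 6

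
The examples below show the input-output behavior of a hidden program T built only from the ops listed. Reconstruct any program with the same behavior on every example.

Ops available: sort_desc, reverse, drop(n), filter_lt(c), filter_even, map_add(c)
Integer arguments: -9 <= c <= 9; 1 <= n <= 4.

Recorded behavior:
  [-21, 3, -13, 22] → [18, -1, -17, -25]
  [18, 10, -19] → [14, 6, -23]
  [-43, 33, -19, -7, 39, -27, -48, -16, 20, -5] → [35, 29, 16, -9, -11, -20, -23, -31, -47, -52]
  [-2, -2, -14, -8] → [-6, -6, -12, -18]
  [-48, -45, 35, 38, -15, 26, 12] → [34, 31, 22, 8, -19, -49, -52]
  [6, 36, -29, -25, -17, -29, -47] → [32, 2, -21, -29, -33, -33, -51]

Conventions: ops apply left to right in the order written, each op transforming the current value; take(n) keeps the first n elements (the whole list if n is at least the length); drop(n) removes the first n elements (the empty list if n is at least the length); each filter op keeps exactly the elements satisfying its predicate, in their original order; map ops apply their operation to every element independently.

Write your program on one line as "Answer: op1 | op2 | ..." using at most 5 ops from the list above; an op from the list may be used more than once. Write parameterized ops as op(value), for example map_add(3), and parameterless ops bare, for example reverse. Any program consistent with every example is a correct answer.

map_add(-9) | map_add(-2) | sort_desc | map_add(7)

Check, running the answer program on each example:
  [-21, 3, -13, 22] -> [-30, -6, -22, 13] -> [-32, -8, -24, 11] -> [11, -8, -24, -32] -> [18, -1, -17, -25]
  [18, 10, -19] -> [9, 1, -28] -> [7, -1, -30] -> [7, -1, -30] -> [14, 6, -23]
  [-43, 33, -19, -7, 39, -27, -48, -16, 20, -5] -> [-52, 24, -28, -16, 30, -36, -57, -25, 11, -14] -> [-54, 22, -30, -18, 28, -38, -59, -27, 9, -16] -> [28, 22, 9, -16, -18, -27, -30, -38, -54, -59] -> [35, 29, 16, -9, -11, -20, -23, -31, -47, -52]
  [-2, -2, -14, -8] -> [-11, -11, -23, -17] -> [-13, -13, -25, -19] -> [-13, -13, -19, -25] -> [-6, -6, -12, -18]
  [-48, -45, 35, 38, -15, 26, 12] -> [-57, -54, 26, 29, -24, 17, 3] -> [-59, -56, 24, 27, -26, 15, 1] -> [27, 24, 15, 1, -26, -56, -59] -> [34, 31, 22, 8, -19, -49, -52]
  [6, 36, -29, -25, -17, -29, -47] -> [-3, 27, -38, -34, -26, -38, -56] -> [-5, 25, -40, -36, -28, -40, -58] -> [25, -5, -28, -36, -40, -40, -58] -> [32, 2, -21, -29, -33, -33, -51]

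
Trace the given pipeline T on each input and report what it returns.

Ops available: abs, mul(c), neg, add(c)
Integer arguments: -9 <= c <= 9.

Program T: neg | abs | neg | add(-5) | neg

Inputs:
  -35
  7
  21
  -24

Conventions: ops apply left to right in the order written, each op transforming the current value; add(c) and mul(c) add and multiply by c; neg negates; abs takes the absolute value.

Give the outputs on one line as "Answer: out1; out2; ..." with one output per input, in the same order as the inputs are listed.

40; 12; 26; 29

Execution, op by op:
  -35 -> 35 -> 35 -> -35 -> -40 -> 40
  7 -> -7 -> 7 -> -7 -> -12 -> 12
  21 -> -21 -> 21 -> -21 -> -26 -> 26
  -24 -> 24 -> 24 -> -24 -> -29 -> 29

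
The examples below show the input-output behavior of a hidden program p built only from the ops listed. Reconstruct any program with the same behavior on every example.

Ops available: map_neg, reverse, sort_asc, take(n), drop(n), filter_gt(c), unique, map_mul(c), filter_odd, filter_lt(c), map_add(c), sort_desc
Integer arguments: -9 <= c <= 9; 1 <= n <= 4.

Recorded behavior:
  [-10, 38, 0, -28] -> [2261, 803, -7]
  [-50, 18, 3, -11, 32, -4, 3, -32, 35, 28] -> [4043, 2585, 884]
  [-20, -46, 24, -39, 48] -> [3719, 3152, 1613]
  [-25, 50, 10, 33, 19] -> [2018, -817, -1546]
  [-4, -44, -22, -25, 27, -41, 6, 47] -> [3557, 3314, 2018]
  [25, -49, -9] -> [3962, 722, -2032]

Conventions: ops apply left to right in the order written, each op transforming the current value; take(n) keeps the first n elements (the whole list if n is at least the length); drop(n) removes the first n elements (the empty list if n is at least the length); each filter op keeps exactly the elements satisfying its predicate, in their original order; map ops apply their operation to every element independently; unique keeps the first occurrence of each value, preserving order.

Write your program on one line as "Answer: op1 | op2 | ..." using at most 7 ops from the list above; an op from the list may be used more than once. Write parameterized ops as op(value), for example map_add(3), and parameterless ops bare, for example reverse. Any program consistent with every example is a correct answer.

map_mul(-9) | map_mul(-9) | map_neg | sort_desc | take(3) | map_add(-7)

Check, running the answer program on each example:
  [-10, 38, 0, -28] -> [90, -342, 0, 252] -> [-810, 3078, 0, -2268] -> [810, -3078, 0, 2268] -> [2268, 810, 0, -3078] -> [2268, 810, 0] -> [2261, 803, -7]
  [-50, 18, 3, -11, 32, -4, 3, -32, 35, 28] -> [450, -162, -27, 99, -288, 36, -27, 288, -315, -252] -> [-4050, 1458, 243, -891, 2592, -324, 243, -2592, 2835, 2268] -> [4050, -1458, -243, 891, -2592, 324, -243, 2592, -2835, -2268] -> [4050, 2592, 891, 324, -243, -243, -1458, -2268, -2592, -2835] -> [4050, 2592, 891] -> [4043, 2585, 884]
  [-20, -46, 24, -39, 48] -> [180, 414, -216, 351, -432] -> [-1620, -3726, 1944, -3159, 3888] -> [1620, 3726, -1944, 3159, -3888] -> [3726, 3159, 1620, -1944, -3888] -> [3726, 3159, 1620] -> [3719, 3152, 1613]
  [-25, 50, 10, 33, 19] -> [225, -450, -90, -297, -171] -> [-2025, 4050, 810, 2673, 1539] -> [2025, -4050, -810, -2673, -1539] -> [2025, -810, -1539, -2673, -4050] -> [2025, -810, -1539] -> [2018, -817, -1546]
  [-4, -44, -22, -25, 27, -41, 6, 47] -> [36, 396, 198, 225, -243, 369, -54, -423] -> [-324, -3564, -1782, -2025, 2187, -3321, 486, 3807] -> [324, 3564, 1782, 2025, -2187, 3321, -486, -3807] -> [3564, 3321, 2025, 1782, 324, -486, -2187, -3807] -> [3564, 3321, 2025] -> [3557, 3314, 2018]
  [25, -49, -9] -> [-225, 441, 81] -> [2025, -3969, -729] -> [-2025, 3969, 729] -> [3969, 729, -2025] -> [3969, 729, -2025] -> [3962, 722, -2032]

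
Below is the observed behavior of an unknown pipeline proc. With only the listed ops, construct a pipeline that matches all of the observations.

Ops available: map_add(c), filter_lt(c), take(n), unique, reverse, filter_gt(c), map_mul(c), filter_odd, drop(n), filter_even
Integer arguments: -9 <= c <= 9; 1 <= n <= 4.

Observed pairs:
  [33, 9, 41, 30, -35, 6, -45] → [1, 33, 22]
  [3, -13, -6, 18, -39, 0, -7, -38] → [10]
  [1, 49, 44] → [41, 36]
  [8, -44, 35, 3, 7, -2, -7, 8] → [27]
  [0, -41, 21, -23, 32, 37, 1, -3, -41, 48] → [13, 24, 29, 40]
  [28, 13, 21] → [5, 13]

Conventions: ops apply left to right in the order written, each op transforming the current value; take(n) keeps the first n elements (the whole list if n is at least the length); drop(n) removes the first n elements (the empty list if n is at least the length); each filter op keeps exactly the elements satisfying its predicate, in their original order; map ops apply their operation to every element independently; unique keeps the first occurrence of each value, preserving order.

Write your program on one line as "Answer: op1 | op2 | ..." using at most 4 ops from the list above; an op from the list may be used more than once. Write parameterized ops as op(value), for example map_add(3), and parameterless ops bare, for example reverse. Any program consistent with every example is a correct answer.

drop(1) | map_add(-7) | filter_gt(1) | map_add(-1)

Check, running the answer program on each example:
  [33, 9, 41, 30, -35, 6, -45] -> [9, 41, 30, -35, 6, -45] -> [2, 34, 23, -42, -1, -52] -> [2, 34, 23] -> [1, 33, 22]
  [3, -13, -6, 18, -39, 0, -7, -38] -> [-13, -6, 18, -39, 0, -7, -38] -> [-20, -13, 11, -46, -7, -14, -45] -> [11] -> [10]
  [1, 49, 44] -> [49, 44] -> [42, 37] -> [42, 37] -> [41, 36]
  [8, -44, 35, 3, 7, -2, -7, 8] -> [-44, 35, 3, 7, -2, -7, 8] -> [-51, 28, -4, 0, -9, -14, 1] -> [28] -> [27]
  [0, -41, 21, -23, 32, 37, 1, -3, -41, 48] -> [-41, 21, -23, 32, 37, 1, -3, -41, 48] -> [-48, 14, -30, 25, 30, -6, -10, -48, 41] -> [14, 25, 30, 41] -> [13, 24, 29, 40]
  [28, 13, 21] -> [13, 21] -> [6, 14] -> [6, 14] -> [5, 13]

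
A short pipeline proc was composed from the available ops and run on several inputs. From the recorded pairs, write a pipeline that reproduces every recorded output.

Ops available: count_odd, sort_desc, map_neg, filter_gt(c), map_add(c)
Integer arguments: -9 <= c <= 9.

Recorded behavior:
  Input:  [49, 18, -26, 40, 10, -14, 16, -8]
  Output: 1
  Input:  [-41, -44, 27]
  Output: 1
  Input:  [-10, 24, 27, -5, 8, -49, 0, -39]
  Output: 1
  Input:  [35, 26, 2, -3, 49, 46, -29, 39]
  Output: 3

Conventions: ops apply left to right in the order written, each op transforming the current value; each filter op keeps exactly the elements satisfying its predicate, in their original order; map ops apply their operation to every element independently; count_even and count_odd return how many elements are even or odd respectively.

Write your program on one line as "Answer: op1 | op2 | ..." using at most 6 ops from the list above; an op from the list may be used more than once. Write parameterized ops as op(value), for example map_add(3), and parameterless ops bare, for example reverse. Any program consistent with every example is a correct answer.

filter_gt(1) | sort_desc | map_neg | sort_desc | count_odd

Check, running the answer program on each example:
  [49, 18, -26, 40, 10, -14, 16, -8] -> [49, 18, 40, 10, 16] -> [49, 40, 18, 16, 10] -> [-49, -40, -18, -16, -10] -> [-10, -16, -18, -40, -49] -> 1
  [-41, -44, 27] -> [27] -> [27] -> [-27] -> [-27] -> 1
  [-10, 24, 27, -5, 8, -49, 0, -39] -> [24, 27, 8] -> [27, 24, 8] -> [-27, -24, -8] -> [-8, -24, -27] -> 1
  [35, 26, 2, -3, 49, 46, -29, 39] -> [35, 26, 2, 49, 46, 39] -> [49, 46, 39, 35, 26, 2] -> [-49, -46, -39, -35, -26, -2] -> [-2, -26, -35, -39, -46, -49] -> 3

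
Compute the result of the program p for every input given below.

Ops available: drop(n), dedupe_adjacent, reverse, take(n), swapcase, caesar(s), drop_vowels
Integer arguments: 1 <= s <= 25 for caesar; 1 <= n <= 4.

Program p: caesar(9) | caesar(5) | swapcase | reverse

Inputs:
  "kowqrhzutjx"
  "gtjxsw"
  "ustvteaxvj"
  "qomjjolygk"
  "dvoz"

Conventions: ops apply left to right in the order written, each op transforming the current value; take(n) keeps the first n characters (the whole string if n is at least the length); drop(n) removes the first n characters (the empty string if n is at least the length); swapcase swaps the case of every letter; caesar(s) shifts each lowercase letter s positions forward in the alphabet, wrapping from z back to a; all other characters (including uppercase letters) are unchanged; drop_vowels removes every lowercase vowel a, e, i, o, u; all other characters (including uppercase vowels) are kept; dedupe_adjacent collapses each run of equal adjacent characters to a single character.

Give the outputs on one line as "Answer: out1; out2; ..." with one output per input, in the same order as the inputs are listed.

Execution, op by op:
  "kowqrhzutjx" -> "txfzaqidcsg" -> "yckefvnihxl" -> "YCKEFVNIHXL" -> "LXHINVFEKCY"
  "gtjxsw" -> "pcsgbf" -> "uhxlgk" -> "UHXLGK" -> "KGLXHU"
  "ustvteaxvj" -> "dbcecnjges" -> "ighjhsoljx" -> "IGHJHSOLJX" -> "XJLOSHJHGI"
  "qomjjolygk" -> "zxvssxuhpt" -> "ecaxxczmuy" -> "ECAXXCZMUY" -> "YUMZCXXACE"
  "dvoz" -> "mexi" -> "rjcn" -> "RJCN" -> "NCJR"

"LXHINVFEKCY"; "KGLXHU"; "XJLOSHJHGI"; "YUMZCXXACE"; "NCJR"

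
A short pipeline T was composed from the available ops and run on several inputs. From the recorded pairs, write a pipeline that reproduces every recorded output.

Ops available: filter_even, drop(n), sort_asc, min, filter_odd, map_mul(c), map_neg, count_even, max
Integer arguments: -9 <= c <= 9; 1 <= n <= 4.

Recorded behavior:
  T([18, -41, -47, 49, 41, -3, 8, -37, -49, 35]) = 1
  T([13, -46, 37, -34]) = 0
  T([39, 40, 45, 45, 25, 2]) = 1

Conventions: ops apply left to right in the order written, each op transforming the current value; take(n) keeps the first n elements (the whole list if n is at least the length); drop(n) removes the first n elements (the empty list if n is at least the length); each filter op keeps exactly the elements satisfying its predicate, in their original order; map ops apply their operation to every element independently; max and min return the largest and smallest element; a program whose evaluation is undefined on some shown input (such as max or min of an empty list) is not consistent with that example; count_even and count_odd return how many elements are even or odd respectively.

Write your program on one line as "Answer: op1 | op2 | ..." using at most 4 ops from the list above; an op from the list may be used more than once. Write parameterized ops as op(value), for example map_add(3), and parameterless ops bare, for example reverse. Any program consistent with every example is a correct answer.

drop(4) | filter_even | count_even

Check, running the answer program on each example:
  [18, -41, -47, 49, 41, -3, 8, -37, -49, 35] -> [41, -3, 8, -37, -49, 35] -> [8] -> 1
  [13, -46, 37, -34] -> [] -> [] -> 0
  [39, 40, 45, 45, 25, 2] -> [25, 2] -> [2] -> 1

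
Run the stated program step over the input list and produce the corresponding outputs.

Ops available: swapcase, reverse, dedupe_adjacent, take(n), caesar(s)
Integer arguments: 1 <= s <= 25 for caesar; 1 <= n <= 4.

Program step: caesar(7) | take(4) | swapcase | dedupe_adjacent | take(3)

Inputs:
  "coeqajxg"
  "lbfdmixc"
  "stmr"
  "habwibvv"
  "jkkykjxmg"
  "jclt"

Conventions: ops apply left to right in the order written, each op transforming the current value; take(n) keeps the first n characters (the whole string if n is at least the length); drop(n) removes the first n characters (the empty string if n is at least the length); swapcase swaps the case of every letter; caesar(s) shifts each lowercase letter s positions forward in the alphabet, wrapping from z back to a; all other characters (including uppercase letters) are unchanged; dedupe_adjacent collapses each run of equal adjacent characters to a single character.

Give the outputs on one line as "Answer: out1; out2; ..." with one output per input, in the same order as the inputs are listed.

"JVL"; "SIM"; "ZAT"; "OHI"; "QRF"; "QJS"

Execution, op by op:
  "coeqajxg" -> "jvlxhqen" -> "jvlx" -> "JVLX" -> "JVLX" -> "JVL"
  "lbfdmixc" -> "simktpej" -> "simk" -> "SIMK" -> "SIMK" -> "SIM"
  "stmr" -> "zaty" -> "zaty" -> "ZATY" -> "ZATY" -> "ZAT"
  "habwibvv" -> "ohidpicc" -> "ohid" -> "OHID" -> "OHID" -> "OHI"
  "jkkykjxmg" -> "qrrfrqetn" -> "qrrf" -> "QRRF" -> "QRF" -> "QRF"
  "jclt" -> "qjsa" -> "qjsa" -> "QJSA" -> "QJSA" -> "QJS"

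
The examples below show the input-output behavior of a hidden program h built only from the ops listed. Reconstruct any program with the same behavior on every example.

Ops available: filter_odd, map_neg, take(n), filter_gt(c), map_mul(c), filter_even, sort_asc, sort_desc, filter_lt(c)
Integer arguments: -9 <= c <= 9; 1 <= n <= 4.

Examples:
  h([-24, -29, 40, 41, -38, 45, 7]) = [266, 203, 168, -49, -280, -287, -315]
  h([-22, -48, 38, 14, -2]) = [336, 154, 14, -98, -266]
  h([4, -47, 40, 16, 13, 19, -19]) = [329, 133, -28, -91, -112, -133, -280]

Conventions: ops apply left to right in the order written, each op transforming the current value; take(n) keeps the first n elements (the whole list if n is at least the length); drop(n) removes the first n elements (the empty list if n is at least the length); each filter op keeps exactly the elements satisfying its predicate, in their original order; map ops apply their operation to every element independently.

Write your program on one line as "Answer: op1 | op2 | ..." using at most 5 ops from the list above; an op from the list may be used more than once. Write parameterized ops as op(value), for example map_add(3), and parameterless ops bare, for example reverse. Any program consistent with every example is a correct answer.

map_neg | sort_desc | map_mul(-7) | map_neg

Check, running the answer program on each example:
  [-24, -29, 40, 41, -38, 45, 7] -> [24, 29, -40, -41, 38, -45, -7] -> [38, 29, 24, -7, -40, -41, -45] -> [-266, -203, -168, 49, 280, 287, 315] -> [266, 203, 168, -49, -280, -287, -315]
  [-22, -48, 38, 14, -2] -> [22, 48, -38, -14, 2] -> [48, 22, 2, -14, -38] -> [-336, -154, -14, 98, 266] -> [336, 154, 14, -98, -266]
  [4, -47, 40, 16, 13, 19, -19] -> [-4, 47, -40, -16, -13, -19, 19] -> [47, 19, -4, -13, -16, -19, -40] -> [-329, -133, 28, 91, 112, 133, 280] -> [329, 133, -28, -91, -112, -133, -280]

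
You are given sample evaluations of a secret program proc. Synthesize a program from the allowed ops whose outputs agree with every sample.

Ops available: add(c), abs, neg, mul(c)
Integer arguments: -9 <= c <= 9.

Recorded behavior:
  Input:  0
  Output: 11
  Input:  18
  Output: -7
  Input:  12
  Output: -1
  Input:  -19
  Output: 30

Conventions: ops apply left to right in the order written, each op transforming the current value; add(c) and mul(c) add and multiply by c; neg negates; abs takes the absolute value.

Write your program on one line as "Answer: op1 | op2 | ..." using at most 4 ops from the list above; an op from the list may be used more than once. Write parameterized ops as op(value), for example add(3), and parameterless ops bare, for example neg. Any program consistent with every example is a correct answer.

neg | add(9) | add(2)

Check, running the answer program on each example:
  0 -> 0 -> 9 -> 11
  18 -> -18 -> -9 -> -7
  12 -> -12 -> -3 -> -1
  -19 -> 19 -> 28 -> 30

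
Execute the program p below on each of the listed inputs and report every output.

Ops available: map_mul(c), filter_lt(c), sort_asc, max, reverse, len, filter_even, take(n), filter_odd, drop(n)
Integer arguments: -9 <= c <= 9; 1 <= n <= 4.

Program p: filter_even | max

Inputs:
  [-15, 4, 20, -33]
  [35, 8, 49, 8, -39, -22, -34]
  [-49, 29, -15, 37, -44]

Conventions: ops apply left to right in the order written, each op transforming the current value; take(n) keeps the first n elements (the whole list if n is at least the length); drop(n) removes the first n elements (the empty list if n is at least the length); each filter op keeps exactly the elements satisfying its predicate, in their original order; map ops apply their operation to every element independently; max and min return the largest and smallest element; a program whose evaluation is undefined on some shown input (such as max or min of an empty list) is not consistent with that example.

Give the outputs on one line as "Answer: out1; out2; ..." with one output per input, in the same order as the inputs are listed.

Execution, op by op:
  [-15, 4, 20, -33] -> [4, 20] -> 20
  [35, 8, 49, 8, -39, -22, -34] -> [8, 8, -22, -34] -> 8
  [-49, 29, -15, 37, -44] -> [-44] -> -44

20; 8; -44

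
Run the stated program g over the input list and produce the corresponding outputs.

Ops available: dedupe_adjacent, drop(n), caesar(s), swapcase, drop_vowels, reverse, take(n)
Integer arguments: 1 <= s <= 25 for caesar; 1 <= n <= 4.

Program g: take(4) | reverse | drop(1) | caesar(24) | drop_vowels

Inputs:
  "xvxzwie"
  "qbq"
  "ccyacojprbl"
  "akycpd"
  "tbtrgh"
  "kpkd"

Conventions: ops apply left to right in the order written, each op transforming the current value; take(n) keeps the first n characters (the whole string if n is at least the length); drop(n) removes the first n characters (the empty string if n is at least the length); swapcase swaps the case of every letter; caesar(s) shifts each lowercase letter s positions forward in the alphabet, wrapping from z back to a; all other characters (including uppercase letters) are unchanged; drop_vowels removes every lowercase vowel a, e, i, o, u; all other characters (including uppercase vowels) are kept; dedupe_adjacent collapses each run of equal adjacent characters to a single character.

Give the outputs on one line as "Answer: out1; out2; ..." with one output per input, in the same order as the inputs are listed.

"vtv"; "z"; "w"; "wy"; "rzr"; "n"

Execution, op by op:
  "xvxzwie" -> "xvxz" -> "zxvx" -> "xvx" -> "vtv" -> "vtv"
  "qbq" -> "qbq" -> "qbq" -> "bq" -> "zo" -> "z"
  "ccyacojprbl" -> "ccya" -> "aycc" -> "ycc" -> "waa" -> "w"
  "akycpd" -> "akyc" -> "cyka" -> "yka" -> "wiy" -> "wy"
  "tbtrgh" -> "tbtr" -> "rtbt" -> "tbt" -> "rzr" -> "rzr"
  "kpkd" -> "kpkd" -> "dkpk" -> "kpk" -> "ini" -> "n"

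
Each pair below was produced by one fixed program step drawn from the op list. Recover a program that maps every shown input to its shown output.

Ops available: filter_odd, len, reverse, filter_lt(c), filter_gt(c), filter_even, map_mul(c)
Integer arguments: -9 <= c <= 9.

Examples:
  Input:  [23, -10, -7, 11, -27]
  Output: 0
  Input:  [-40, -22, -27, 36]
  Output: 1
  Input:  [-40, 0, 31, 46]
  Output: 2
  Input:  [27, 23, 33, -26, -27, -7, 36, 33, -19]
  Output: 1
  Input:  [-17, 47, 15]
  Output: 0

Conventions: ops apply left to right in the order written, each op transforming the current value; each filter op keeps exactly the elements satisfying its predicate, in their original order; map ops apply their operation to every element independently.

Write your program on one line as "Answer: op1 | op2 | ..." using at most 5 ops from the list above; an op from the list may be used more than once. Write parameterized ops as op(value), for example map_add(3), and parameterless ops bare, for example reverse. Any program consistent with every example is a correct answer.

filter_even | filter_gt(-9) | reverse | len

Check, running the answer program on each example:
  [23, -10, -7, 11, -27] -> [-10] -> [] -> [] -> 0
  [-40, -22, -27, 36] -> [-40, -22, 36] -> [36] -> [36] -> 1
  [-40, 0, 31, 46] -> [-40, 0, 46] -> [0, 46] -> [46, 0] -> 2
  [27, 23, 33, -26, -27, -7, 36, 33, -19] -> [-26, 36] -> [36] -> [36] -> 1
  [-17, 47, 15] -> [] -> [] -> [] -> 0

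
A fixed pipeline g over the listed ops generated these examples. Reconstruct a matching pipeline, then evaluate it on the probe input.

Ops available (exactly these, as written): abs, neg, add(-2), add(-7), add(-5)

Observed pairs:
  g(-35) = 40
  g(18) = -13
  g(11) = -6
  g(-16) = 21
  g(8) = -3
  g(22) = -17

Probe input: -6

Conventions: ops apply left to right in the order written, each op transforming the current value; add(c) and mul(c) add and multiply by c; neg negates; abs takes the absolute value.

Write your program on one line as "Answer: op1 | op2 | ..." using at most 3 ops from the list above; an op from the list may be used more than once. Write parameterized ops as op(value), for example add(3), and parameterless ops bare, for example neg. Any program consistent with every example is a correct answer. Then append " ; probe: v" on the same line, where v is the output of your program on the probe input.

add(-5) | neg ; probe: 11

Check, running the answer program on each example:
  -35 -> -40 -> 40
  18 -> 13 -> -13
  11 -> 6 -> -6
  -16 -> -21 -> 21
  8 -> 3 -> -3
  22 -> 17 -> -17
  probe: -6 -> -11 -> 11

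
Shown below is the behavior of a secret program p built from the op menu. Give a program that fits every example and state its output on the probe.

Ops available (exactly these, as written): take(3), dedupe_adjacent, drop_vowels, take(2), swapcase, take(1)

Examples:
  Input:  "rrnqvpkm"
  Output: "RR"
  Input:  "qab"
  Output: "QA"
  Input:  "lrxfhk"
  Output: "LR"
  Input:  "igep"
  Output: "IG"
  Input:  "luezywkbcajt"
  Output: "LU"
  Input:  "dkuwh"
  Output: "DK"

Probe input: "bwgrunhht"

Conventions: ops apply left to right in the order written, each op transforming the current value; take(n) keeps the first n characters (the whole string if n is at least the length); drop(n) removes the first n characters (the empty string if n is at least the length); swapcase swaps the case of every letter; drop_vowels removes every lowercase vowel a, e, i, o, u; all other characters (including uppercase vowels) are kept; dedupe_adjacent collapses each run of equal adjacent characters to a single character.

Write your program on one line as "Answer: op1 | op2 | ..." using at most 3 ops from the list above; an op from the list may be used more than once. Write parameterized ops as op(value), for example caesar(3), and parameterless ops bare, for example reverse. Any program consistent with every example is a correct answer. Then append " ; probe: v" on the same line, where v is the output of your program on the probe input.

take(2) | swapcase ; probe: "BW"

Check, running the answer program on each example:
  "rrnqvpkm" -> "rr" -> "RR"
  "qab" -> "qa" -> "QA"
  "lrxfhk" -> "lr" -> "LR"
  "igep" -> "ig" -> "IG"
  "luezywkbcajt" -> "lu" -> "LU"
  "dkuwh" -> "dk" -> "DK"
  probe: "bwgrunhht" -> "bw" -> "BW"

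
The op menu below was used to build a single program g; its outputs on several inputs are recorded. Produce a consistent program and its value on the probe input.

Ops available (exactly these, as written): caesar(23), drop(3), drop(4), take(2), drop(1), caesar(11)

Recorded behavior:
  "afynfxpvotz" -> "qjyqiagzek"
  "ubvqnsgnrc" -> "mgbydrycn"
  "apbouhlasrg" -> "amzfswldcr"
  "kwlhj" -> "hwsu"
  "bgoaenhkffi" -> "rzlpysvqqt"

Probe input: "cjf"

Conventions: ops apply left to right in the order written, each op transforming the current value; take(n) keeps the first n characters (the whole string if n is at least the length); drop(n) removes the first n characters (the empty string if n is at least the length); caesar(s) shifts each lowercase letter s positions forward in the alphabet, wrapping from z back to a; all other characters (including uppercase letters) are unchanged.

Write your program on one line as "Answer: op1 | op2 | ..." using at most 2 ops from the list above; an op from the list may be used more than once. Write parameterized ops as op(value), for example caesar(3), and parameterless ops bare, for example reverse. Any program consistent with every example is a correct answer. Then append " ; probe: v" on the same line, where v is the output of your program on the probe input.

drop(1) | caesar(11) ; probe: "uq"

Check, running the answer program on each example:
  "afynfxpvotz" -> "fynfxpvotz" -> "qjyqiagzek"
  "ubvqnsgnrc" -> "bvqnsgnrc" -> "mgbydrycn"
  "apbouhlasrg" -> "pbouhlasrg" -> "amzfswldcr"
  "kwlhj" -> "wlhj" -> "hwsu"
  "bgoaenhkffi" -> "goaenhkffi" -> "rzlpysvqqt"
  probe: "cjf" -> "jf" -> "uq"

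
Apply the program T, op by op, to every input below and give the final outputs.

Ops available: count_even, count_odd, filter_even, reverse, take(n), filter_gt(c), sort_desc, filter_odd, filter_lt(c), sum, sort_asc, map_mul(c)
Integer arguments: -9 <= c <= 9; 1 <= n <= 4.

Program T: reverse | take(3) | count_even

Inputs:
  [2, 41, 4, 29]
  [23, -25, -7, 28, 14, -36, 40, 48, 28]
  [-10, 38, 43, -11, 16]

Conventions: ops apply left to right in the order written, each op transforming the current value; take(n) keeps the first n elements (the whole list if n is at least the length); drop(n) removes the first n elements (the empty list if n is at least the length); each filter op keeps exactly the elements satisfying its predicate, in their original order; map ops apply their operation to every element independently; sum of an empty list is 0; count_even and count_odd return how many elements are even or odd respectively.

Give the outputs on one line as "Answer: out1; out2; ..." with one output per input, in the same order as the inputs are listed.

Execution, op by op:
  [2, 41, 4, 29] -> [29, 4, 41, 2] -> [29, 4, 41] -> 1
  [23, -25, -7, 28, 14, -36, 40, 48, 28] -> [28, 48, 40, -36, 14, 28, -7, -25, 23] -> [28, 48, 40] -> 3
  [-10, 38, 43, -11, 16] -> [16, -11, 43, 38, -10] -> [16, -11, 43] -> 1

1; 3; 1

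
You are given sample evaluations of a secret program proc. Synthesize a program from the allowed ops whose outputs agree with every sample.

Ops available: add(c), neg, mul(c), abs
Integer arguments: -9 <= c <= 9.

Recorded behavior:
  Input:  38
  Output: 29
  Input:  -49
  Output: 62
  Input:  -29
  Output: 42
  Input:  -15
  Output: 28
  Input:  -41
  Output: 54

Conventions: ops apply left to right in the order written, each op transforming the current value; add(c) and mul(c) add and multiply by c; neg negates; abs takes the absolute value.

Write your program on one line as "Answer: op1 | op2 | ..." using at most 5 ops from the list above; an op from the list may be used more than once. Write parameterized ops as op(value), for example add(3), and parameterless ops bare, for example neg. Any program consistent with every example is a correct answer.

add(-3) | add(-8) | abs | add(2)

Check, running the answer program on each example:
  38 -> 35 -> 27 -> 27 -> 29
  -49 -> -52 -> -60 -> 60 -> 62
  -29 -> -32 -> -40 -> 40 -> 42
  -15 -> -18 -> -26 -> 26 -> 28
  -41 -> -44 -> -52 -> 52 -> 54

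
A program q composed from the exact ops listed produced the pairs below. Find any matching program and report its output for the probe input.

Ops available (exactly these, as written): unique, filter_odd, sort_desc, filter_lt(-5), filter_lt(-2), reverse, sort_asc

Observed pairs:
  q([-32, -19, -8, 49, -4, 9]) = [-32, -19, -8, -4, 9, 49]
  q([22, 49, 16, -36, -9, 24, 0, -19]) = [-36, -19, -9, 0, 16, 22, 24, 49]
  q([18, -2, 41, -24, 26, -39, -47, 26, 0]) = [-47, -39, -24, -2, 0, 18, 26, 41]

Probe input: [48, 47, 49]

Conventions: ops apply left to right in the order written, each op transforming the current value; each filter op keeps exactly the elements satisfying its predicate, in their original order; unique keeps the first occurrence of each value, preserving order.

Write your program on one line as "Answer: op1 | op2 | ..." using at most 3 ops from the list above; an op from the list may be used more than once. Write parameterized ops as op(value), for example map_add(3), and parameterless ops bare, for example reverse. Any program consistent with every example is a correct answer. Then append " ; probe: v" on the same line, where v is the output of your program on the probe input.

unique | reverse | sort_asc ; probe: [47, 48, 49]

Check, running the answer program on each example:
  [-32, -19, -8, 49, -4, 9] -> [-32, -19, -8, 49, -4, 9] -> [9, -4, 49, -8, -19, -32] -> [-32, -19, -8, -4, 9, 49]
  [22, 49, 16, -36, -9, 24, 0, -19] -> [22, 49, 16, -36, -9, 24, 0, -19] -> [-19, 0, 24, -9, -36, 16, 49, 22] -> [-36, -19, -9, 0, 16, 22, 24, 49]
  [18, -2, 41, -24, 26, -39, -47, 26, 0] -> [18, -2, 41, -24, 26, -39, -47, 0] -> [0, -47, -39, 26, -24, 41, -2, 18] -> [-47, -39, -24, -2, 0, 18, 26, 41]
  probe: [48, 47, 49] -> [48, 47, 49] -> [49, 47, 48] -> [47, 48, 49]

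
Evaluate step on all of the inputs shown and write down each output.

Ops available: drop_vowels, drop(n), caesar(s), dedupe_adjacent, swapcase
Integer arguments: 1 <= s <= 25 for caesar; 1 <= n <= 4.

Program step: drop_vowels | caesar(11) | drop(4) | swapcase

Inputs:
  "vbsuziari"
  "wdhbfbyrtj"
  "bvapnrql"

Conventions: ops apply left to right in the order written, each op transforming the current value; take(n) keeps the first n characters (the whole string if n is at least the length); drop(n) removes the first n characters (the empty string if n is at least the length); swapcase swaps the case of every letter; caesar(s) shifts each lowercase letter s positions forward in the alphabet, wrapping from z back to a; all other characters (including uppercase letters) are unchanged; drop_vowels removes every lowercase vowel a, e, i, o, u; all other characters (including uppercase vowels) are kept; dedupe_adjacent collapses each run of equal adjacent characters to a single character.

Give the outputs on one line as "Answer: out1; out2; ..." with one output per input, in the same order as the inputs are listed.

"C"; "QMJCEU"; "CBW"

Execution, op by op:
  "vbsuziari" -> "vbszr" -> "gmdkc" -> "c" -> "C"
  "wdhbfbyrtj" -> "wdhbfbyrtj" -> "hosmqmjceu" -> "qmjceu" -> "QMJCEU"
  "bvapnrql" -> "bvpnrql" -> "mgaycbw" -> "cbw" -> "CBW"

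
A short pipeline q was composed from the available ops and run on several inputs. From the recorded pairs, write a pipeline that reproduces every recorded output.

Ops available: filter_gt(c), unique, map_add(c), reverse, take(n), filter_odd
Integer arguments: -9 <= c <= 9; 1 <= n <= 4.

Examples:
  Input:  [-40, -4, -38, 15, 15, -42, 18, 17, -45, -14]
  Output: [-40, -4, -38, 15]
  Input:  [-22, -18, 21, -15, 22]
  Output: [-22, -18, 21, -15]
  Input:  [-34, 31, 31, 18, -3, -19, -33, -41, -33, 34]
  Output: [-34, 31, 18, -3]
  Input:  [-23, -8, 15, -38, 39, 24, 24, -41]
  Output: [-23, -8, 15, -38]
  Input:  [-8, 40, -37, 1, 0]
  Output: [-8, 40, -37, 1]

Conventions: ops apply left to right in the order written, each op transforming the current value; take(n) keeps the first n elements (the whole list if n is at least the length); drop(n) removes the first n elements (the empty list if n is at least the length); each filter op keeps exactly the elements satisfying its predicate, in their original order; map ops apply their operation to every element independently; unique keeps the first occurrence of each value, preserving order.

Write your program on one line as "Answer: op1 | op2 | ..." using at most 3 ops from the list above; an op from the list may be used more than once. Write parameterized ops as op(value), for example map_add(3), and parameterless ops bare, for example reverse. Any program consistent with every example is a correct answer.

unique | take(4)

Check, running the answer program on each example:
  [-40, -4, -38, 15, 15, -42, 18, 17, -45, -14] -> [-40, -4, -38, 15, -42, 18, 17, -45, -14] -> [-40, -4, -38, 15]
  [-22, -18, 21, -15, 22] -> [-22, -18, 21, -15, 22] -> [-22, -18, 21, -15]
  [-34, 31, 31, 18, -3, -19, -33, -41, -33, 34] -> [-34, 31, 18, -3, -19, -33, -41, 34] -> [-34, 31, 18, -3]
  [-23, -8, 15, -38, 39, 24, 24, -41] -> [-23, -8, 15, -38, 39, 24, -41] -> [-23, -8, 15, -38]
  [-8, 40, -37, 1, 0] -> [-8, 40, -37, 1, 0] -> [-8, 40, -37, 1]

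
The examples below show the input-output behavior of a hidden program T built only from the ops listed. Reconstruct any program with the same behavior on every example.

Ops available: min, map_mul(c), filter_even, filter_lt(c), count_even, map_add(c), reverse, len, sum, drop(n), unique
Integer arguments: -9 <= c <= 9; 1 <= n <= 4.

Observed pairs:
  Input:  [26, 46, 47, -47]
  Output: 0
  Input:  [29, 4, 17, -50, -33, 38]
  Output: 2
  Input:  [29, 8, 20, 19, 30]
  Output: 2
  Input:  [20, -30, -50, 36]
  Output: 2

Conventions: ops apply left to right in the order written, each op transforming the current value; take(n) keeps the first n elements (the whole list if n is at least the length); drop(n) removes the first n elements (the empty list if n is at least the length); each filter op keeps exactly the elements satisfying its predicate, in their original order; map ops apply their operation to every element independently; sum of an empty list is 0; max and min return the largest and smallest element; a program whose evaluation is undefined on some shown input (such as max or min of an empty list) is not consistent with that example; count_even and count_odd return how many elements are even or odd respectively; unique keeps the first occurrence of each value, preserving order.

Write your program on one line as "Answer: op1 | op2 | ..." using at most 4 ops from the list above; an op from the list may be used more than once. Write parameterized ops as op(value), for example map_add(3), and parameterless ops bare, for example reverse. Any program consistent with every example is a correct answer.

drop(2) | map_add(2) | reverse | count_even

Check, running the answer program on each example:
  [26, 46, 47, -47] -> [47, -47] -> [49, -45] -> [-45, 49] -> 0
  [29, 4, 17, -50, -33, 38] -> [17, -50, -33, 38] -> [19, -48, -31, 40] -> [40, -31, -48, 19] -> 2
  [29, 8, 20, 19, 30] -> [20, 19, 30] -> [22, 21, 32] -> [32, 21, 22] -> 2
  [20, -30, -50, 36] -> [-50, 36] -> [-48, 38] -> [38, -48] -> 2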